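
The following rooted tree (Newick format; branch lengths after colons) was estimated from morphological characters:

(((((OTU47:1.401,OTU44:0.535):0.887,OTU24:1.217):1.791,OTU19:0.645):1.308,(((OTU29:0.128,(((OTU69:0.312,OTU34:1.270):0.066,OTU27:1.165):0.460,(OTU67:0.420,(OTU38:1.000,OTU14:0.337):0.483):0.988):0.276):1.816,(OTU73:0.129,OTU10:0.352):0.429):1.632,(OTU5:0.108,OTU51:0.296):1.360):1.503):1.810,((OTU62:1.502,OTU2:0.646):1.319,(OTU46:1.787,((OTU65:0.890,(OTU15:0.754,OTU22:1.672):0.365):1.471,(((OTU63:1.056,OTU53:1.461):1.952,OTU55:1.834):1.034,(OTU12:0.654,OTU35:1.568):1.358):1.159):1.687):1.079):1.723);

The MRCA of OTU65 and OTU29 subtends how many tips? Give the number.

26

The MRCA of OTU65 and OTU29 is the root, so the clade is the entire tree.
That clade contains 26 terminal taxa: OTU10, OTU12, OTU14, OTU15, OTU19, OTU2, OTU22, OTU24, OTU27, OTU29, OTU34, OTU35, OTU38, OTU44, OTU46, OTU47, OTU5, OTU51, OTU53, OTU55, OTU62, OTU63, OTU65, OTU67, OTU69, OTU73.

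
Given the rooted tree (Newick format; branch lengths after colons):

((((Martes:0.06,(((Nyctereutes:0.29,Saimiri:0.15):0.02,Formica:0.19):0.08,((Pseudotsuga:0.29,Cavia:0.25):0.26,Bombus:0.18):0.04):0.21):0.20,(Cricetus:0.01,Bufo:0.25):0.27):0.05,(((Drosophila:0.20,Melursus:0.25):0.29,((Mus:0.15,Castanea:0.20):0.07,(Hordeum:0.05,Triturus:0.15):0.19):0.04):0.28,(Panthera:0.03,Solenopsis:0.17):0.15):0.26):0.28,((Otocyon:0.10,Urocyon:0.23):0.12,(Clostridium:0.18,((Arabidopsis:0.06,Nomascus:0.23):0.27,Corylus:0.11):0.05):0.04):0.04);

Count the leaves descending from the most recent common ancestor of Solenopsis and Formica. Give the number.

The MRCA of Solenopsis and Formica is the node subtending (((Martes,(((Nyctereutes,Saimiri),Formica),((Pseudotsuga,Cavia),Bombus))),(Cricetus,Bufo)),(((Drosophila,Melursus),((Mus,Castanea),(Hordeum,Triturus))),(Panthera,Solenopsis))).
That clade contains 17 terminal taxa: Bombus, Bufo, Castanea, Cavia, Cricetus, Drosophila, Formica, Hordeum, Martes, Melursus, Mus, Nyctereutes, Panthera, Pseudotsuga, Saimiri, Solenopsis, Triturus.

17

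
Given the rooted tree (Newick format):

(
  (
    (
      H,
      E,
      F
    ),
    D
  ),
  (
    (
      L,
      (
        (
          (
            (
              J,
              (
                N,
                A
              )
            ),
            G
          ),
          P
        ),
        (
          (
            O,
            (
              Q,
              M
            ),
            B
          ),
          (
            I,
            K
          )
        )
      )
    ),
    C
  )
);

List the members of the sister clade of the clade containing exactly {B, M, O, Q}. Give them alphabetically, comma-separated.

I, K

The clade containing exactly {B, M, O, Q} attaches to the tree at the node subtending ((O,(Q,M),B),(I,K)).
The other lineage descending from that same node — the sister group — is (I,K); its 2 tips in alphabetical order are the answer.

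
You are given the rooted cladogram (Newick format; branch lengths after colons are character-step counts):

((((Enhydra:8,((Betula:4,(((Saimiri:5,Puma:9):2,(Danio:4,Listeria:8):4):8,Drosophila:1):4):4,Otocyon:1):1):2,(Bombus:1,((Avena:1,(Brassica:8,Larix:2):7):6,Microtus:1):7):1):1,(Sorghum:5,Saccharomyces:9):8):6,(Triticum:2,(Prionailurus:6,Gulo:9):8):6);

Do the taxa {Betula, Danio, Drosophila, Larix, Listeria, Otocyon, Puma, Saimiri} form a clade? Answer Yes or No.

No

The MRCA of the listed taxa subtends ((Enhydra,((Betula,(((Saimiri,Puma),(Danio,Listeria)),Drosophila)),Otocyon)),(Bombus,((Avena,(Brassica,Larix)),Microtus))).
That clade also contains Avena, Bombus, Brassica, Enhydra, Microtus, which are not in the proposed group, so the group is not monophyletic.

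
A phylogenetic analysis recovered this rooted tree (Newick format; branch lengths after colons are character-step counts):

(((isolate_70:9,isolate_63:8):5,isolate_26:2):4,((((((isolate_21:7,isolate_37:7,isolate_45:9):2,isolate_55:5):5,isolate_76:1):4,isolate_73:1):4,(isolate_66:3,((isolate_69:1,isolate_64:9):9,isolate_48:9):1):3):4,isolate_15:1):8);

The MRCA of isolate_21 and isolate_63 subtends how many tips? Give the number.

The MRCA of isolate_21 and isolate_63 is the root, so the clade is the entire tree.
That clade contains 14 terminal taxa: isolate_15, isolate_21, isolate_26, isolate_37, isolate_45, isolate_48, isolate_55, isolate_63, isolate_64, isolate_66, isolate_69, isolate_70, isolate_73, isolate_76.

14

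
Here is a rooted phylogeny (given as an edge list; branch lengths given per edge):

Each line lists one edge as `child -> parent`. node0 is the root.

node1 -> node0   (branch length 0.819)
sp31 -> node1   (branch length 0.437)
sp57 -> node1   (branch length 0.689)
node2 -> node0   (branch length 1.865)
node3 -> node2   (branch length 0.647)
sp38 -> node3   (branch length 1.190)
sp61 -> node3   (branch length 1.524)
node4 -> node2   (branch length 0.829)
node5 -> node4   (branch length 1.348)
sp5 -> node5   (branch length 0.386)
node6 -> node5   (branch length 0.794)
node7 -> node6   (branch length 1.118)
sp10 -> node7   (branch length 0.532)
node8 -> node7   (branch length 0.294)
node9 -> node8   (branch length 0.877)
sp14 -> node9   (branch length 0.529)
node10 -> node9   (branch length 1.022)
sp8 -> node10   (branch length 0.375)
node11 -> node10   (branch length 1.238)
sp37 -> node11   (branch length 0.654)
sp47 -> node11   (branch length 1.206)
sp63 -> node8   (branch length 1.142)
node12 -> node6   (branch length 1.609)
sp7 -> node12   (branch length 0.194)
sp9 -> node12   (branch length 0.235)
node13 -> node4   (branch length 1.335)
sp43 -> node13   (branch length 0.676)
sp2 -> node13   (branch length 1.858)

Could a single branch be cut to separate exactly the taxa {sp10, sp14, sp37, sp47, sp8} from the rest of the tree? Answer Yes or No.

No

The MRCA of the listed taxa subtends (sp10,((sp14,(sp8,(sp37,sp47))),sp63)).
That clade also contains sp63, which is not in the proposed group, so the group is not monophyletic.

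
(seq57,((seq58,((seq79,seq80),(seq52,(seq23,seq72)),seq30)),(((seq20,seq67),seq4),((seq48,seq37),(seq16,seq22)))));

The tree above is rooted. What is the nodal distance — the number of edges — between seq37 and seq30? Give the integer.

The MRCA of seq37 and seq30 is the node subtending ((seq58,((seq79,seq80),(seq52,(seq23,seq72)),seq30)),(((seq20,seq67),seq4),((seq48,seq37),(seq16,seq22)))).
From seq37 up to that node: 4 branches. From seq30 up to the same node: 3 branches. Total: 4 + 3 = 7.

7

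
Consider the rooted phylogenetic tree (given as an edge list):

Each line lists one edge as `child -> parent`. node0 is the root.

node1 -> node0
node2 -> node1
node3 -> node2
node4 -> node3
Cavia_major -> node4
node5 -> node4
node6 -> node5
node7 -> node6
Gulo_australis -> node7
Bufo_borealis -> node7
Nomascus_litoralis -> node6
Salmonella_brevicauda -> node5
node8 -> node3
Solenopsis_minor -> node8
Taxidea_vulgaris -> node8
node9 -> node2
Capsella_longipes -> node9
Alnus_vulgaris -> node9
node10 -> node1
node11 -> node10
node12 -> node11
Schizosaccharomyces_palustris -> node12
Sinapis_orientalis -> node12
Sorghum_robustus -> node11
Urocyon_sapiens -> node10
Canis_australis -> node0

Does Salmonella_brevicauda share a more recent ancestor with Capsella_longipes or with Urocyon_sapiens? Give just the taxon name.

Capsella_longipes

The MRCA of Salmonella_brevicauda and Capsella_longipes subtends (((Cavia_major,(((Gulo_australis,Bufo_borealis),Nomascus_litoralis),Salmonella_brevicauda)),(Solenopsis_minor,Taxidea_vulgaris)),(Capsella_longipes,Alnus_vulgaris)) (9 taxa).
The MRCA of Salmonella_brevicauda and Urocyon_sapiens subtends ((((Cavia_major,(((Gulo_australis,Bufo_borealis),Nomascus_litoralis),Salmonella_brevicauda)),(Solenopsis_minor,Taxidea_vulgaris)),(Capsella_longipes,Alnus_vulgaris)),(((Schizosaccharomyces_palustris,Sinapis_orientalis),Sorghum_robustus),Urocyon_sapiens)) (13 taxa).
The first is nested inside the second, so Salmonella_brevicauda shares a more recent common ancestor with Capsella_longipes.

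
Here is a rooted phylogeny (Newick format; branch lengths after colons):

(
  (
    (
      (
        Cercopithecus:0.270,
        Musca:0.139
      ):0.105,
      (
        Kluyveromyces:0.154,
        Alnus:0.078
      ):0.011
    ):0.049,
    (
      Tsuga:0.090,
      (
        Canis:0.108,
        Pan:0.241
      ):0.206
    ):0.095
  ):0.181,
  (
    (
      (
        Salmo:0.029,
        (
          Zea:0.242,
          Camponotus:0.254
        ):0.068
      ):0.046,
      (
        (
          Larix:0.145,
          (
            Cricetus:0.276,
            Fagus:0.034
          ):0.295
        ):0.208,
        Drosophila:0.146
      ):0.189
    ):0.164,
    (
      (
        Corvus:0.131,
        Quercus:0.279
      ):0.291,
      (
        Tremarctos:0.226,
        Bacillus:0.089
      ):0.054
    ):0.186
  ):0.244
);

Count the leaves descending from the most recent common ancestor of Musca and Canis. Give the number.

7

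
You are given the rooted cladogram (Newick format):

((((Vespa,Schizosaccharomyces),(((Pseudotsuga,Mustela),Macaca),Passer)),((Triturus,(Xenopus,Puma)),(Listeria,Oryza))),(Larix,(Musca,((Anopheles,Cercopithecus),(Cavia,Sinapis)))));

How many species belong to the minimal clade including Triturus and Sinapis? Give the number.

The MRCA of Triturus and Sinapis is the root, so the clade is the entire tree.
That clade contains 17 terminal taxa: Anopheles, Cavia, Cercopithecus, Larix, Listeria, Macaca, Musca, Mustela, Oryza, Passer, Pseudotsuga, Puma, Schizosaccharomyces, Sinapis, Triturus, Vespa, Xenopus.

17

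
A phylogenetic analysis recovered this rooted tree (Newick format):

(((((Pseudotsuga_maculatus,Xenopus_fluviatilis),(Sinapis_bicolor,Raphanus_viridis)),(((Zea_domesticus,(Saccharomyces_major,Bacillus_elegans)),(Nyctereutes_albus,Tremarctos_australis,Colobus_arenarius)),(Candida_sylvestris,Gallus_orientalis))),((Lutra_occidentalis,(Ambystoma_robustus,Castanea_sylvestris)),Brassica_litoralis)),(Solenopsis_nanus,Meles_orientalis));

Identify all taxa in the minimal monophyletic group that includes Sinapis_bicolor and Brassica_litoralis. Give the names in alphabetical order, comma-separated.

Ambystoma_robustus, Bacillus_elegans, Brassica_litoralis, Candida_sylvestris, Castanea_sylvestris, Colobus_arenarius, Gallus_orientalis, Lutra_occidentalis, Nyctereutes_albus, Pseudotsuga_maculatus, Raphanus_viridis, Saccharomyces_major, Sinapis_bicolor, Tremarctos_australis, Xenopus_fluviatilis, Zea_domesticus

Tracing Sinapis_bicolor: it sits inside (Sinapis_bicolor,Raphanus_viridis).
Tracing Brassica_litoralis: it sits inside ((Lutra_occidentalis,(Ambystoma_robustus,Castanea_sylvestris)),Brassica_litoralis).
The smallest clade enclosing both is ((((Pseudotsuga_maculatus,Xenopus_fluviatilis),(Sinapis_bicolor,Raphanus_viridis)),(((Zea_domesticus,(Saccharomyces_major,Bacillus_elegans)),(Nyctereutes_albus,Tremarctos_australis,Colobus_arenarius)),(Candida_sylvestris,Gallus_orientalis))),((Lutra_occidentalis,(Ambystoma_robustus,Castanea_sylvestris)),Brassica_litoralis)); the answer is its 16 terminal taxa in alphabetical order.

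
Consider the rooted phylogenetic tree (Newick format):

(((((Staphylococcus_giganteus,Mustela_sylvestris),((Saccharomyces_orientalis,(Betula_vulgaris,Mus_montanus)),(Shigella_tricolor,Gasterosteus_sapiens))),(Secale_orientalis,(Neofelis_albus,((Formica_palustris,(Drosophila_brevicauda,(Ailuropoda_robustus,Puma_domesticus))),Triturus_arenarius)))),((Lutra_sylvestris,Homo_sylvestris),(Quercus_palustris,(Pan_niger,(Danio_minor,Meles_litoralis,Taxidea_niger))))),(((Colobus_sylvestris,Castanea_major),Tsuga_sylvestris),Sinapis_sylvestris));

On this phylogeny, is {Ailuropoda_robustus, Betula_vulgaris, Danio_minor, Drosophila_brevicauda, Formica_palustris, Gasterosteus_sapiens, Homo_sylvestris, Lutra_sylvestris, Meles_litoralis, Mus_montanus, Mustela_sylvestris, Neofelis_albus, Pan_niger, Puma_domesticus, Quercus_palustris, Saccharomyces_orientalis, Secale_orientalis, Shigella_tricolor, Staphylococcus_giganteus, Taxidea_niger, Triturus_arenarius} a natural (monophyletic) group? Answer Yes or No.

Yes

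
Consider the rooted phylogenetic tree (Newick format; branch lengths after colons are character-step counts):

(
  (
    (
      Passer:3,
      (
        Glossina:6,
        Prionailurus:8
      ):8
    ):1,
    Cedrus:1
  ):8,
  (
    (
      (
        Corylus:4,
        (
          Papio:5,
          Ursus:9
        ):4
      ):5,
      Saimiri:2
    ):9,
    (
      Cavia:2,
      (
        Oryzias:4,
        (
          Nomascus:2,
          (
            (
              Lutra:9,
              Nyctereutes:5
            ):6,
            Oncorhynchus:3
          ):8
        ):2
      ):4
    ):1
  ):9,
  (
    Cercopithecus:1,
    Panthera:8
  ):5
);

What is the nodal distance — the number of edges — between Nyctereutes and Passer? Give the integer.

The MRCA of Nyctereutes and Passer is the root of the tree.
From Nyctereutes up to that node: 7 branches. From Passer up to the same node: 3 branches. Total: 7 + 3 = 10.

10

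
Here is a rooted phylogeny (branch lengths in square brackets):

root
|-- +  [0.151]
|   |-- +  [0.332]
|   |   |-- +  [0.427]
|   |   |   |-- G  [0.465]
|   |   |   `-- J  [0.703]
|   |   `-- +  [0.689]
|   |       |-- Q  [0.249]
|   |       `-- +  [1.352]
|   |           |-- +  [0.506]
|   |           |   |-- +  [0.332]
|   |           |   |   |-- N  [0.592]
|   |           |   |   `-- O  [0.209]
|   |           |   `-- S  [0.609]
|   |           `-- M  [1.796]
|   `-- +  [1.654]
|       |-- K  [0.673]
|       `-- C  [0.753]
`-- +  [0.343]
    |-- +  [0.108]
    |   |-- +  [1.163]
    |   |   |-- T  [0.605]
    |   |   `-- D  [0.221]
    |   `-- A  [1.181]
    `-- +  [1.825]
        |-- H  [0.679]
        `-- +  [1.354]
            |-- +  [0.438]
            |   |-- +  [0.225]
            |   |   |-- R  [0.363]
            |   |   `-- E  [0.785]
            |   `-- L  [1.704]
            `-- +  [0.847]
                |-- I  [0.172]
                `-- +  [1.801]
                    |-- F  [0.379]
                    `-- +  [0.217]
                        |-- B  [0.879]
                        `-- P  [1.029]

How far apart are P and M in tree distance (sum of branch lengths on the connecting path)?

The path runs P → … → MRCA → … → M; the MRCA is the root of the tree.
Branch lengths along that path: 1.029 + 0.217 + 1.801 + 0.847 + 1.354 + 1.825 + 0.343 + 0.151 + 0.332 + 0.689 + 1.352 + 1.796 = 11.736.

11.736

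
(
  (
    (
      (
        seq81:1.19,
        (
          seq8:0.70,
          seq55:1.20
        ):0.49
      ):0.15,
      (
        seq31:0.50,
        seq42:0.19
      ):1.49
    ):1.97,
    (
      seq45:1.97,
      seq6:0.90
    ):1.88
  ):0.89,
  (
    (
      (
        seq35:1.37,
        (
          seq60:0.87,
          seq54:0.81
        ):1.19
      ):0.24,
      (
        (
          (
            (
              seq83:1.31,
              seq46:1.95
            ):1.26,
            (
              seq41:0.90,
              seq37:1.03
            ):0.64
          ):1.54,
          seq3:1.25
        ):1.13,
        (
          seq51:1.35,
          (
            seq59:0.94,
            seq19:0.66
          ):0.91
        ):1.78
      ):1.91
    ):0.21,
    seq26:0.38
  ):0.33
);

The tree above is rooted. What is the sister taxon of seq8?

seq8 attaches to the tree at the node subtending (seq8,seq55).
The other lineage descending from that same node — the sister group — is the single tip seq55.

seq55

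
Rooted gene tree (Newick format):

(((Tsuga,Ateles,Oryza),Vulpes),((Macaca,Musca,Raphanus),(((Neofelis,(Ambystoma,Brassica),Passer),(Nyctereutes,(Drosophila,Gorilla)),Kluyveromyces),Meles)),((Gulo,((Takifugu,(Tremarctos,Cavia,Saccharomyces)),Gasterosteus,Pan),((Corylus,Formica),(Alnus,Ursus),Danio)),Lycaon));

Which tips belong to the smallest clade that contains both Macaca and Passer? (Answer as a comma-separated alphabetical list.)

Tracing Macaca: it sits inside (Macaca,Musca,Raphanus).
Tracing Passer: it sits inside (Neofelis,(Ambystoma,Brassica),Passer).
The smallest clade enclosing both is ((Macaca,Musca,Raphanus),(((Neofelis,(Ambystoma,Brassica),Passer),(Nyctereutes,(Drosophila,Gorilla)),Kluyveromyces),Meles)); the answer is its 12 terminal taxa in alphabetical order.

Ambystoma, Brassica, Drosophila, Gorilla, Kluyveromyces, Macaca, Meles, Musca, Neofelis, Nyctereutes, Passer, Raphanus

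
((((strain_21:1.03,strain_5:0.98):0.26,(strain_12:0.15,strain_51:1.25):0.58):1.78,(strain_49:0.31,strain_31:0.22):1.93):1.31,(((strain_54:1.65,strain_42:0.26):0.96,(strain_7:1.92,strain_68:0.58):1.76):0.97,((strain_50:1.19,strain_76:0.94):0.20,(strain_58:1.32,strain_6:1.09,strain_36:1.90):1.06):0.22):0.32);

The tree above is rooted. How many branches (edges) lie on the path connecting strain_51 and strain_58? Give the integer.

The MRCA of strain_51 and strain_58 is the root of the tree.
From strain_51 up to that node: 4 branches. From strain_58 up to the same node: 4 branches. Total: 4 + 4 = 8.

8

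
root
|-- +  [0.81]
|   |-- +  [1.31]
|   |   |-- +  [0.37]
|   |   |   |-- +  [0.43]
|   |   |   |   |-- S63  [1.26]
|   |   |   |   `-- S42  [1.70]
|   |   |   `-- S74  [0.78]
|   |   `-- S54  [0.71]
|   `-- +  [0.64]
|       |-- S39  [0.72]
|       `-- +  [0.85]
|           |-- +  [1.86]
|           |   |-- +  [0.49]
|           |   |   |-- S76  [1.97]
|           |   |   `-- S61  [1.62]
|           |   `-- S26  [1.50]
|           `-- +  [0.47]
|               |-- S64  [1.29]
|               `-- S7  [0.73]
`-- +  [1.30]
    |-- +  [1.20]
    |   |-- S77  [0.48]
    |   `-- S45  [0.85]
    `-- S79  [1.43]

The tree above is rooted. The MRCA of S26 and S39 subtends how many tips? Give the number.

The MRCA of S26 and S39 is the node subtending (S39,(((S76,S61),S26),(S64,S7))).
That clade contains 6 terminal taxa: S26, S39, S61, S64, S7, S76.

6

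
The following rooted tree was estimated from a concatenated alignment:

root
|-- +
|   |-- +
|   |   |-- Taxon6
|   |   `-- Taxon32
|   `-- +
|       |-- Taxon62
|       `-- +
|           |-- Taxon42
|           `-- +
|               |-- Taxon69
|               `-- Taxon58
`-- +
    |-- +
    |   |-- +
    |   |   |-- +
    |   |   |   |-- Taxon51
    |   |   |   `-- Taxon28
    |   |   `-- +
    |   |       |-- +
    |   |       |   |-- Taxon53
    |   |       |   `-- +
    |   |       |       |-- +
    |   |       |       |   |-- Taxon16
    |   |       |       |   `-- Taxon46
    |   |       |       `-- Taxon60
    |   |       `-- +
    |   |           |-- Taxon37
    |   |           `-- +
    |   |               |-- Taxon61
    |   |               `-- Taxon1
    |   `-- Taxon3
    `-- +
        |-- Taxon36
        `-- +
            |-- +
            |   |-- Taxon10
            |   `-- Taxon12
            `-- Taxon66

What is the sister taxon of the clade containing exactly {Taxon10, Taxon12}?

The clade containing exactly {Taxon10, Taxon12} attaches to the tree at the node subtending ((Taxon10,Taxon12),Taxon66).
The other lineage descending from that same node — the sister group — is the single tip Taxon66.

Taxon66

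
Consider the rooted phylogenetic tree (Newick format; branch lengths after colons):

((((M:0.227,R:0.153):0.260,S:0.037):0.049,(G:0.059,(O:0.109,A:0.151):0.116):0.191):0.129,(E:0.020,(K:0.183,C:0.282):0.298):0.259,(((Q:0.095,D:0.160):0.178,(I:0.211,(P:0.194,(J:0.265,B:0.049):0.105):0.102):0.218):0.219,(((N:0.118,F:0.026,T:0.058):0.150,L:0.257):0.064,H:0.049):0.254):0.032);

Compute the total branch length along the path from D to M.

The path runs D → … → MRCA → … → M; the MRCA is the root of the tree.
Branch lengths along that path: 0.160 + 0.178 + 0.219 + 0.032 + 0.129 + 0.049 + 0.260 + 0.227 = 1.254.

1.254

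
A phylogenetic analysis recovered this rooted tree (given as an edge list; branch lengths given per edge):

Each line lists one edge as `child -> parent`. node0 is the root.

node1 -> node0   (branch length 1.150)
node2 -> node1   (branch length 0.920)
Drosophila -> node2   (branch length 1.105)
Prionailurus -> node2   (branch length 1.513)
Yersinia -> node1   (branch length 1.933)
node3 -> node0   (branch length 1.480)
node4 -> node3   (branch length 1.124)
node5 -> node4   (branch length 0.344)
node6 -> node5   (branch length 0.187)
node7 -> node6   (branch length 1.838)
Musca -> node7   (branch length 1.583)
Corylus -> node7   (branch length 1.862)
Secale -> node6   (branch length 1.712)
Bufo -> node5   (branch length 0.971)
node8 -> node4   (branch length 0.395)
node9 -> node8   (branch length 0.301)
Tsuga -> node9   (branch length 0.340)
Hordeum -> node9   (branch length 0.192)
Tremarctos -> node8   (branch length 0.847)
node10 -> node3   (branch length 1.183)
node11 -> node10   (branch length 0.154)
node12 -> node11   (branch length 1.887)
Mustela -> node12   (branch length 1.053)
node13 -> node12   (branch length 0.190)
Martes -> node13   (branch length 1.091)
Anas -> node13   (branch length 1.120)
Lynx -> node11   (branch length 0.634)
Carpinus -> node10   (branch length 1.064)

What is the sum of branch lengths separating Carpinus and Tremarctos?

4.613

The path runs Carpinus → … → MRCA → … → Tremarctos; the MRCA is the node subtending (((((Musca,Corylus),Secale),Bufo),((Tsuga,Hordeum),Tremarctos)),(((Mustela,(Martes,Anas)),Lynx),Carpinus)).
Branch lengths along that path: 1.064 + 1.183 + 1.124 + 0.395 + 0.847 = 4.613.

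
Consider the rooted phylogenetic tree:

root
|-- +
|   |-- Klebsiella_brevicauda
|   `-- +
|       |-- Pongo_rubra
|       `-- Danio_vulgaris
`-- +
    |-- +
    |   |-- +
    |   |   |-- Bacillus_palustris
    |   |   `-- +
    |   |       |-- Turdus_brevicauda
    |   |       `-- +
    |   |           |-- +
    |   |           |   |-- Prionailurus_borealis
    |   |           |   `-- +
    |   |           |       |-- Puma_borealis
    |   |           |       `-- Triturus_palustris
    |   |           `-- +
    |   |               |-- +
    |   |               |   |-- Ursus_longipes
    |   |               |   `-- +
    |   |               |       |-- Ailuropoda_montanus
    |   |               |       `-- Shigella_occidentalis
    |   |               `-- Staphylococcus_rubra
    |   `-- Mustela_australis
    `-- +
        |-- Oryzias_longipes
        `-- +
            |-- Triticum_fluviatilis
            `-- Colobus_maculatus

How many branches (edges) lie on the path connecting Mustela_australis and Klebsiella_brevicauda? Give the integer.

The MRCA of Mustela_australis and Klebsiella_brevicauda is the root of the tree.
From Mustela_australis up to that node: 3 branches. From Klebsiella_brevicauda up to the same node: 2 branches. Total: 3 + 2 = 5.

5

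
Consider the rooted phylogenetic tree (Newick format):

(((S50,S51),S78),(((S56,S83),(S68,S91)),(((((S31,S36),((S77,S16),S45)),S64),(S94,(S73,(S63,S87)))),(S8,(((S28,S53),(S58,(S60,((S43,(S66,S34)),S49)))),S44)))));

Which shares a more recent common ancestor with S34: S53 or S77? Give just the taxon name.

S53

The MRCA of S34 and S53 subtends ((S28,S53),(S58,(S60,((S43,(S66,S34)),S49)))) (8 taxa).
The MRCA of S34 and S77 subtends (((((S31,S36),((S77,S16),S45)),S64),(S94,(S73,(S63,S87)))),(S8,(((S28,S53),(S58,(S60,((S43,(S66,S34)),S49)))),S44))) (20 taxa).
The first is nested inside the second, so S34 shares a more recent common ancestor with S53.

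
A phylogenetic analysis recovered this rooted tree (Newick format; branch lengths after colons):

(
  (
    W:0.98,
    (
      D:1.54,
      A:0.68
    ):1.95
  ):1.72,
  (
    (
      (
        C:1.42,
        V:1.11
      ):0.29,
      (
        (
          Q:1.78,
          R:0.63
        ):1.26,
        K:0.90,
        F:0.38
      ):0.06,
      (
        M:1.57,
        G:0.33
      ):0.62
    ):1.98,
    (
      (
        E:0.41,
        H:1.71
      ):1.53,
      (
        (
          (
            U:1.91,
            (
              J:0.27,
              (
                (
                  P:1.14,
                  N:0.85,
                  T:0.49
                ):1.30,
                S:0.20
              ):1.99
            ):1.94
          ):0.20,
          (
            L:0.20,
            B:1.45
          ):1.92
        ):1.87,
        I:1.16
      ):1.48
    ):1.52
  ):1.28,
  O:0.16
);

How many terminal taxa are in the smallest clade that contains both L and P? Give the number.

8

The MRCA of L and P is the node subtending ((U,(J,((P,N,T),S))),(L,B)).
That clade contains 8 terminal taxa: B, J, L, N, P, S, T, U.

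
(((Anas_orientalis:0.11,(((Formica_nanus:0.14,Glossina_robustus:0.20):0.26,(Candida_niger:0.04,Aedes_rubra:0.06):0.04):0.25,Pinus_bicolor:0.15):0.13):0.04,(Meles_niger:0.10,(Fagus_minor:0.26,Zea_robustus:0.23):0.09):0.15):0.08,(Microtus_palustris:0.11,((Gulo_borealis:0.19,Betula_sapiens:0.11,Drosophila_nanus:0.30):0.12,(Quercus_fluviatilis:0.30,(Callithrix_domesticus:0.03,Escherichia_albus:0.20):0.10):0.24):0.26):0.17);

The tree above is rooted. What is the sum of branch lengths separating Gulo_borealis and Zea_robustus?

1.29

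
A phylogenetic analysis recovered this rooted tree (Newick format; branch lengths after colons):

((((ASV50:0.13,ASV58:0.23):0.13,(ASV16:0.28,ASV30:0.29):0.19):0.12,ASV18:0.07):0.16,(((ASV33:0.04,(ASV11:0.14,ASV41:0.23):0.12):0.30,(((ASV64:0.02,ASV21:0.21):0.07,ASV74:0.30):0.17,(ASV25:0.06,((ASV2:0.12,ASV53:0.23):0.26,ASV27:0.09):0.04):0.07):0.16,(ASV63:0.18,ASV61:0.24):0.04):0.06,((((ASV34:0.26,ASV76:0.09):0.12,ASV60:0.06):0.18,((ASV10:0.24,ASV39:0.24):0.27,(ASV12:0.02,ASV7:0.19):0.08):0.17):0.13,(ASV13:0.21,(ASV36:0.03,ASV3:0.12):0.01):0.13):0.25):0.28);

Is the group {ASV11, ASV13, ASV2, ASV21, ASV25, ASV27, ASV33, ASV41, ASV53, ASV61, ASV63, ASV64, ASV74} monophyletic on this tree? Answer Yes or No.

No

The MRCA of the listed taxa subtends (((ASV33,(ASV11,ASV41)),(((ASV64,ASV21),ASV74),(ASV25,((ASV2,ASV53),ASV27))),(ASV63,ASV61)),((((ASV34,ASV76),ASV60),((ASV10,ASV39),(ASV12,ASV7))),(ASV13,(ASV36,ASV3)))).
That clade also contains ASV10, ASV12, ASV3, ASV34, ASV36, ASV39, ASV60, ASV7, ASV76, which are not in the proposed group, so the group is not monophyletic.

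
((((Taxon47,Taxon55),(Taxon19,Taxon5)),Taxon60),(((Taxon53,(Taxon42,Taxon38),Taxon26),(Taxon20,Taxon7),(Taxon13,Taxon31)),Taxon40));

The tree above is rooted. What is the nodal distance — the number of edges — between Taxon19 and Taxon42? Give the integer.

9

The MRCA of Taxon19 and Taxon42 is the root of the tree.
From Taxon19 up to that node: 4 branches. From Taxon42 up to the same node: 5 branches. Total: 4 + 5 = 9.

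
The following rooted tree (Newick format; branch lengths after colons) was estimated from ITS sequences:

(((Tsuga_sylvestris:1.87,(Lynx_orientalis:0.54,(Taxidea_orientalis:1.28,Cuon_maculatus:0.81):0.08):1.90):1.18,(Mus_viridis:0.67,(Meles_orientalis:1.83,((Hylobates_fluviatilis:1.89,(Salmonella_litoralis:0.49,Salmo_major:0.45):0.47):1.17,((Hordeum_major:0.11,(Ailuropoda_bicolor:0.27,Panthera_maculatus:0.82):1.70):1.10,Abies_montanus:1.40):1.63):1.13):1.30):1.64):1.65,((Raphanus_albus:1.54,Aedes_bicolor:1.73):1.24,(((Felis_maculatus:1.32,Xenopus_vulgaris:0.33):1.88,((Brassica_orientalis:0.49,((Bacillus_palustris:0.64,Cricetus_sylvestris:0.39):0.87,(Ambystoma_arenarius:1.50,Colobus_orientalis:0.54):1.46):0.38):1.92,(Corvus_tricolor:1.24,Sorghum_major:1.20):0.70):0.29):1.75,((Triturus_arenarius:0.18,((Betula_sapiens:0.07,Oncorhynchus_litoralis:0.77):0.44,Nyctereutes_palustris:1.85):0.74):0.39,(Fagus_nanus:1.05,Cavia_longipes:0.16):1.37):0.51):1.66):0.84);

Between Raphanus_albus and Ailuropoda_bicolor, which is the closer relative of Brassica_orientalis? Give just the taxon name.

Raphanus_albus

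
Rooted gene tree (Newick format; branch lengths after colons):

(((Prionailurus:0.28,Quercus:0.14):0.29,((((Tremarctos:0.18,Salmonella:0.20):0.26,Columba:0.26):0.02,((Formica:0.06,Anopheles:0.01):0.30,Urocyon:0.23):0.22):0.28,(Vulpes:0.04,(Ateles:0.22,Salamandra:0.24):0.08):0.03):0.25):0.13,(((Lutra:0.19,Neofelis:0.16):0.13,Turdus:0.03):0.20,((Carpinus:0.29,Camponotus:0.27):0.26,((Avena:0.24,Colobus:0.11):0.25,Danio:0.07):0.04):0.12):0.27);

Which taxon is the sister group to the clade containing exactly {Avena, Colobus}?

Danio

The clade containing exactly {Avena, Colobus} attaches to the tree at the node subtending ((Avena,Colobus),Danio).
The other lineage descending from that same node — the sister group — is the single tip Danio.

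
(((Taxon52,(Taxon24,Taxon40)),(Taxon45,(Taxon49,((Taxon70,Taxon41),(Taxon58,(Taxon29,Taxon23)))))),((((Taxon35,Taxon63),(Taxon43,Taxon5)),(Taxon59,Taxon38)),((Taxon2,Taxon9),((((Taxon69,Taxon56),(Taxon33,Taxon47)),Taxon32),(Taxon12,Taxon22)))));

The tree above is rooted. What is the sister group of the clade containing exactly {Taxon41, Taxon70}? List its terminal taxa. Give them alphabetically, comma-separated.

The clade containing exactly {Taxon41, Taxon70} attaches to the tree at the node subtending ((Taxon70,Taxon41),(Taxon58,(Taxon29,Taxon23))).
The other lineage descending from that same node — the sister group — is (Taxon58,(Taxon29,Taxon23)); its 3 tips in alphabetical order are the answer.

Taxon23, Taxon29, Taxon58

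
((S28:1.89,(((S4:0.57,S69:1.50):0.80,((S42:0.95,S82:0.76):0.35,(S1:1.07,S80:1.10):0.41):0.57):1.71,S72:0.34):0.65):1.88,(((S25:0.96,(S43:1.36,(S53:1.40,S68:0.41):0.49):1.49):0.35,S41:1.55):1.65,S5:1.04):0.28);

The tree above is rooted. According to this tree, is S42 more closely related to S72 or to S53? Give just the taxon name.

S72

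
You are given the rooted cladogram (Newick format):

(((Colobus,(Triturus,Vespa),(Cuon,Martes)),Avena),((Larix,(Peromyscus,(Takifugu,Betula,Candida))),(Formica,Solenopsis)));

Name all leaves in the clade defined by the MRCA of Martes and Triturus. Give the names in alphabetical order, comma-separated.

Colobus, Cuon, Martes, Triturus, Vespa

Tracing Martes: it sits inside (Cuon,Martes).
Tracing Triturus: it sits inside (Triturus,Vespa).
The smallest clade enclosing both is (Colobus,(Triturus,Vespa),(Cuon,Martes)); the answer is its 5 terminal taxa in alphabetical order.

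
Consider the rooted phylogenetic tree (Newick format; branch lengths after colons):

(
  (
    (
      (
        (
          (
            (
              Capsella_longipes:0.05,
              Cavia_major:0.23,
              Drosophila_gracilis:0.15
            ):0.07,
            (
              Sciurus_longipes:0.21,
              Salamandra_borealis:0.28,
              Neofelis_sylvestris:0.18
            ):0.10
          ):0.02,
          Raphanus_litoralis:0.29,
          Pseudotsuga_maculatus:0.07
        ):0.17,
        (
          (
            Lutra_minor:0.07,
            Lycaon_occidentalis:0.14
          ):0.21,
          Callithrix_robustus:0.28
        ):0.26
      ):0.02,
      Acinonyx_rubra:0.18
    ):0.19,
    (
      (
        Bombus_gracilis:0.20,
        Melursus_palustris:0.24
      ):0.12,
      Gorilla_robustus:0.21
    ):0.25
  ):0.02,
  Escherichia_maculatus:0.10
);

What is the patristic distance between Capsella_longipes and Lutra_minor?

The path runs Capsella_longipes → … → MRCA → … → Lutra_minor; the MRCA is the node subtending ((((Capsella_longipes,Cavia_major,Drosophila_gracilis),(Sciurus_longipes,Salamandra_borealis,Neofelis_sylvestris)),Raphanus_litoralis,Pseudotsuga_maculatus),((Lutra_minor,Lycaon_occidentalis),Callithrix_robustus)).
Branch lengths along that path: 0.05 + 0.07 + 0.02 + 0.17 + 0.26 + 0.21 + 0.07 = 0.85.

0.85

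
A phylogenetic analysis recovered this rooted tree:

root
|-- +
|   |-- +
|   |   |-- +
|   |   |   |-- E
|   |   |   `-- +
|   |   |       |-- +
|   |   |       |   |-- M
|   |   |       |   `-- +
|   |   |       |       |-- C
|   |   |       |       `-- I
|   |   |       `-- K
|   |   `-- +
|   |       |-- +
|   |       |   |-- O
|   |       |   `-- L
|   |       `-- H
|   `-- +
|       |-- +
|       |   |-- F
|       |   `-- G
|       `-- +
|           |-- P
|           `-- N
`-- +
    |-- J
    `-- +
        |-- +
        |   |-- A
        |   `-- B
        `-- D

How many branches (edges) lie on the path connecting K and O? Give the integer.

6

The MRCA of K and O is the node subtending ((E,((M,(C,I)),K)),((O,L),H)).
From K up to that node: 3 branches. From O up to the same node: 3 branches. Total: 3 + 3 = 6.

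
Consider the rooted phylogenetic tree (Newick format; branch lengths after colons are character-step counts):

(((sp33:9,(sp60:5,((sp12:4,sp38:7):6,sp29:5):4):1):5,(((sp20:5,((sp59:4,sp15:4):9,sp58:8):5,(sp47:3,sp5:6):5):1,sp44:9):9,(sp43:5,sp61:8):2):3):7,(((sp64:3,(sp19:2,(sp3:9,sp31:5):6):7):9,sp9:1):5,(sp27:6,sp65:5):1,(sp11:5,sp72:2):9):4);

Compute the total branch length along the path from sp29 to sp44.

36

The path runs sp29 → … → MRCA → … → sp44; the MRCA is the node subtending ((sp33,(sp60,((sp12,sp38),sp29))),(((sp20,((sp59,sp15),sp58),(sp47,sp5)),sp44),(sp43,sp61))).
Branch lengths along that path: 5 + 4 + 1 + 5 + 3 + 9 + 9 = 36.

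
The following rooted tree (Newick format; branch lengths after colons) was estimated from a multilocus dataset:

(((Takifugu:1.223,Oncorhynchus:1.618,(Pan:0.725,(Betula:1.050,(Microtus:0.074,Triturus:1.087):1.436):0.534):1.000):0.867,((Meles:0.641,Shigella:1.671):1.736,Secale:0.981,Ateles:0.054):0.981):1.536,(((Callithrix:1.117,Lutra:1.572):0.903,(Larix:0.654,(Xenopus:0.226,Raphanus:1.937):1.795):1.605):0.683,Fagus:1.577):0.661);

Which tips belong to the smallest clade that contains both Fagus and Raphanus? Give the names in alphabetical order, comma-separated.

Tracing Fagus: it sits inside (((Callithrix,Lutra),(Larix,(Xenopus,Raphanus))),Fagus).
Tracing Raphanus: it sits inside (Xenopus,Raphanus).
The smallest clade enclosing both is (((Callithrix,Lutra),(Larix,(Xenopus,Raphanus))),Fagus); the answer is its 6 terminal taxa in alphabetical order.

Callithrix, Fagus, Larix, Lutra, Raphanus, Xenopus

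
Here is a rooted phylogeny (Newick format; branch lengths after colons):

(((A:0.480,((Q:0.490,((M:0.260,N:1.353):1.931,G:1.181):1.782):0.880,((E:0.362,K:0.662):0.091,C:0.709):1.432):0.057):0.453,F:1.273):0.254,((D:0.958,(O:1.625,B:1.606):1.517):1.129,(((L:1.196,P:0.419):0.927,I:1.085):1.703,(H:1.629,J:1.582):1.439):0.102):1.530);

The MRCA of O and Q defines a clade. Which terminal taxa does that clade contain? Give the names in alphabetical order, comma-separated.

A, B, C, D, E, F, G, H, I, J, K, L, M, N, O, P, Q

Tracing O: it sits inside (O,B).
Tracing Q: it sits inside (Q,((M,N),G)).
The smallest clade enclosing both is the whole tree (their MRCA is the root), so the answer is all 17 tips in alphabetical order.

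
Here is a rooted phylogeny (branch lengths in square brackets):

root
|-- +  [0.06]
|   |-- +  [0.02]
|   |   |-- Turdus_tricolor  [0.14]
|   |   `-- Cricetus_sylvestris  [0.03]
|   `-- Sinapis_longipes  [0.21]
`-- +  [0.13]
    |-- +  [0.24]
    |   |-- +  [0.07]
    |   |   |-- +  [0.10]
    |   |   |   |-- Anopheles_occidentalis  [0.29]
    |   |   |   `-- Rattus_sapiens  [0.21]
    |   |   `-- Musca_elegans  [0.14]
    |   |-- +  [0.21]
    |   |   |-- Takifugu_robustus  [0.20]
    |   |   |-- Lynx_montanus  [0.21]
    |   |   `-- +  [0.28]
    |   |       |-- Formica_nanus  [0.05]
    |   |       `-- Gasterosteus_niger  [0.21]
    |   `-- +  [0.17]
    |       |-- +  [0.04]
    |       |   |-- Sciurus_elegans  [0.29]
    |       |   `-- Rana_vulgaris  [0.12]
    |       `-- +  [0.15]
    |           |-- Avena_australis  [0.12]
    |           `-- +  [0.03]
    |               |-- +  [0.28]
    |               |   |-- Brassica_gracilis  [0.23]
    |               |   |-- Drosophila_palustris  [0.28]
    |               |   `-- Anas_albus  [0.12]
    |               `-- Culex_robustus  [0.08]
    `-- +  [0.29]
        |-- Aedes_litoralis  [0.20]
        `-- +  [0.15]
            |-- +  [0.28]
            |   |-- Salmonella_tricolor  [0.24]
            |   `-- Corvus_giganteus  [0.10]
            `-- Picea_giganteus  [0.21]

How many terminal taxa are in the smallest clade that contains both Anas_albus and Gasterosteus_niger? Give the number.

14

The MRCA of Anas_albus and Gasterosteus_niger is the node subtending (((Anopheles_occidentalis,Rattus_sapiens),Musca_elegans),(Takifugu_robustus,Lynx_montanus,(Formica_nanus,Gasterosteus_niger)),((Sciurus_elegans,Rana_vulgaris),(Avena_australis,((Brassica_gracilis,Drosophila_palustris,Anas_albus),Culex_robustus)))).
That clade contains 14 terminal taxa: Anas_albus, Anopheles_occidentalis, Avena_australis, Brassica_gracilis, Culex_robustus, Drosophila_palustris, Formica_nanus, Gasterosteus_niger, Lynx_montanus, Musca_elegans, Rana_vulgaris, Rattus_sapiens, Sciurus_elegans, Takifugu_robustus.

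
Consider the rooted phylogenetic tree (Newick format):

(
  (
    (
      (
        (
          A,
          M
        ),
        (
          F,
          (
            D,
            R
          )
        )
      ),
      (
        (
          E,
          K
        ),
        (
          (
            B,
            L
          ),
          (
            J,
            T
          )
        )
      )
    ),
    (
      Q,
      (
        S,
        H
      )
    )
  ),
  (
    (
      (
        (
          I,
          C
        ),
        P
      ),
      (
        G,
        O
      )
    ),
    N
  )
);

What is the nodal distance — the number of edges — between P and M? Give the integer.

9

The MRCA of P and M is the root of the tree.
From P up to that node: 4 branches. From M up to the same node: 5 branches. Total: 4 + 5 = 9.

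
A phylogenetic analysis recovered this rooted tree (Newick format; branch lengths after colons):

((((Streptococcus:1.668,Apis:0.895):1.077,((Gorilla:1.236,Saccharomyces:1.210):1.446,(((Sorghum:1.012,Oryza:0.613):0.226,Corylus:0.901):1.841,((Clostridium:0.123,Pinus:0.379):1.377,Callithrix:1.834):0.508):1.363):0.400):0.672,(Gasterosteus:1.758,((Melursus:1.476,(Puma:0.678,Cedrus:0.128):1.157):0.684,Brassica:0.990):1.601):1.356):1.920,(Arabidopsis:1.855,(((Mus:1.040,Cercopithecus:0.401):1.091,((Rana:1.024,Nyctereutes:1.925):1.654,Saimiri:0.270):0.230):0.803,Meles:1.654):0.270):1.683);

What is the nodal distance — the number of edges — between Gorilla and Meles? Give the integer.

The MRCA of Gorilla and Meles is the root of the tree.
From Gorilla up to that node: 5 branches. From Meles up to the same node: 3 branches. Total: 5 + 3 = 8.

8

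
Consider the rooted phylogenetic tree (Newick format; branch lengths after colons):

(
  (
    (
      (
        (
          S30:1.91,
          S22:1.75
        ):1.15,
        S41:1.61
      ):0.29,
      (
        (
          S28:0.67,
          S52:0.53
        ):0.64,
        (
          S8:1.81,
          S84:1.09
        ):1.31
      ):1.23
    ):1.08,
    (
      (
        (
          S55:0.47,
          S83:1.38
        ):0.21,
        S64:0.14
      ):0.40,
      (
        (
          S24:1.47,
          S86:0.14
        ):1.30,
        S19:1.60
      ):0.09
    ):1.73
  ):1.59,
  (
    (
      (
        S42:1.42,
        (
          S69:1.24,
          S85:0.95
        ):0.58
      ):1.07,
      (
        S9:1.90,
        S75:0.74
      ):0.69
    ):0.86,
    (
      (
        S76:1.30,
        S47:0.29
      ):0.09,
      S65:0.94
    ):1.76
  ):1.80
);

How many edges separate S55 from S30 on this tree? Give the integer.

8

The MRCA of S55 and S30 is the node subtending ((((S30,S22),S41),((S28,S52),(S8,S84))),(((S55,S83),S64),((S24,S86),S19))).
From S55 up to that node: 4 branches. From S30 up to the same node: 4 branches. Total: 4 + 4 = 8.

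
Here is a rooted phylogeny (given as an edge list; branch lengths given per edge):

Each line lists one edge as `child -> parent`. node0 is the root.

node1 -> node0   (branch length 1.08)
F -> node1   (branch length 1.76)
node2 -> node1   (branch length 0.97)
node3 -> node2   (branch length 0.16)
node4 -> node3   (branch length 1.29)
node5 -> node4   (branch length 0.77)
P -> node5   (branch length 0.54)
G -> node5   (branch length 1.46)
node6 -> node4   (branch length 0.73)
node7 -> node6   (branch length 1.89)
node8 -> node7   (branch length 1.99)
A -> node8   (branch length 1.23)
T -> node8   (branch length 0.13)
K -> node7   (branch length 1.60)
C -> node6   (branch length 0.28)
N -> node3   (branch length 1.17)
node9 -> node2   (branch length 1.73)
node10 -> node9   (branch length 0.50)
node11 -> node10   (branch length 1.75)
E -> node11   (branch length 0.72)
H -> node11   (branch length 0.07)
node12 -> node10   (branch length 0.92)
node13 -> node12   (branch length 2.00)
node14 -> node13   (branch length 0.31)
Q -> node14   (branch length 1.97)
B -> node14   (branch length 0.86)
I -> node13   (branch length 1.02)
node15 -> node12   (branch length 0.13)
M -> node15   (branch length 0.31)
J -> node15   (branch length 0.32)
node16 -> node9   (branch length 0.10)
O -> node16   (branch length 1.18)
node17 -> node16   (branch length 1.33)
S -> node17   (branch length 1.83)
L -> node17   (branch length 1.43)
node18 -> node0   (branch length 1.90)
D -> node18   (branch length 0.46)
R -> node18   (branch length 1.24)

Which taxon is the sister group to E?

H

E attaches to the tree at the node subtending (E,H).
The other lineage descending from that same node — the sister group — is the single tip H.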